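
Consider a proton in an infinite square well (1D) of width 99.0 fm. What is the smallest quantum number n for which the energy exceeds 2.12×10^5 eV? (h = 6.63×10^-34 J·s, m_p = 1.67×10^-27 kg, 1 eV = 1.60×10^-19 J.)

E_1 = h²/(8m_pL²) = 3.357×10^-15 J = 2.098×10^4 eV.
Need n² > 2.12×10^5/2.098×10^4 = 10.10, i.e. n > 3.178.
The smallest integer satisfying this is n = 4.

n = 4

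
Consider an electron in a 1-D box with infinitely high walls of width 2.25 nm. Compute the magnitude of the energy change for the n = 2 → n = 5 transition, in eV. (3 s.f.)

|ΔE| = 1.56 eV

E_1 = h²/(8m_eL²) = 1.190×10^-20 J.
|ΔE| = |2² − 5²|·E_1 = 21·1.190×10^-20 J = 2.499×10^-19 J = 1.56 eV.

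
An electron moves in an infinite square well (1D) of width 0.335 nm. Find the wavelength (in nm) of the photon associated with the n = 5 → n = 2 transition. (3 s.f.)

E_1 = h²/(8m_eL²) = 5.368×10^-19 J, so ΔE = (5² − 2²)E_1 = 1.127×10^-17 J.
λ = hc/ΔE = (6.626×10^-34·2.998×10^8)/1.127×10^-17 = 1.76×10^-8 m = 17.6 nm.

λ = 17.6 nm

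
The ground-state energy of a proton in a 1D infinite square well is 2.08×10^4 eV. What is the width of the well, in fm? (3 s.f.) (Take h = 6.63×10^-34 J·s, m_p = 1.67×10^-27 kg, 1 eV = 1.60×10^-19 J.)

From E_n = n²h²/(8m_pL²), L = n·h/√(8m_pE_n).
E_1 = 2.08×10^4 eV = 3.328×10^-15 J, so L = 1·6.63×10^-34/√(8·1.67×10^-27·3.328×10^-15) = 9.94×10^-14 m = 99.4 fm.

L = 99.4 fm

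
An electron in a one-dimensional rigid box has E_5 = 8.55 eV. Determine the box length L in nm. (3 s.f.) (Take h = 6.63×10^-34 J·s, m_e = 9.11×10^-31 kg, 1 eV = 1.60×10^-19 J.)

L = 1.05 nm

From E_n = n²h²/(8m_eL²), L = n·h/√(8m_eE_n).
E_5 = 8.55 eV = 1.368×10^-18 J, so L = 5·6.63×10^-34/√(8·9.11×10^-31·1.368×10^-18) = 1.05×10^-9 m = 1.05 nm.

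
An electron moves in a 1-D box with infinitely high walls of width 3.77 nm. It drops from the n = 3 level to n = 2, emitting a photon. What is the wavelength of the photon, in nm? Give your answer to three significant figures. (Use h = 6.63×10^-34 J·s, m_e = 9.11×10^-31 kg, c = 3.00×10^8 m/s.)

E_1 = h²/(8m_eL²) = 4.244×10^-21 J, so ΔE = (3² − 2²)E_1 = 2.122×10^-20 J.
λ = hc/ΔE = (6.63×10^-34·3.00×10^8)/2.122×10^-20 = 9.37×10^-6 m = 9.37×10^3 nm.

λ = 9.37×10^3 nm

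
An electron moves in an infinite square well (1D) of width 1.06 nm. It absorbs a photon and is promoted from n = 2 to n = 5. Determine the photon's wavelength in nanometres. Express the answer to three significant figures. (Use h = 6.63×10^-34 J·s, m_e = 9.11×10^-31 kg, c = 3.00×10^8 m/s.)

λ = 176 nm

E_1 = h²/(8m_eL²) = 5.368×10^-20 J, so ΔE = (5² − 2²)E_1 = 1.127×10^-18 J.
λ = hc/ΔE = (6.63×10^-34·3.00×10^8)/1.127×10^-18 = 1.76×10^-7 m = 176 nm.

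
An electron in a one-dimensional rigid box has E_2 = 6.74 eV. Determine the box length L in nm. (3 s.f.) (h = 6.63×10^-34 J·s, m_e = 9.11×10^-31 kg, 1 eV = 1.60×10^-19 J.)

L = 0.473 nm

From E_n = n²h²/(8m_eL²), L = n·h/√(8m_eE_n).
E_2 = 6.74 eV = 1.078×10^-18 J, so L = 2·6.63×10^-34/√(8·9.11×10^-31·1.078×10^-18) = 4.73×10^-10 m = 0.473 nm.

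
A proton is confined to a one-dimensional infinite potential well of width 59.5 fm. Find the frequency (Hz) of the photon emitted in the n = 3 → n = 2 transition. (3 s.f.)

E_1 = h²/(8m_pL²) = 9.266×10^-15 J and ΔE = (3² − 2²)E_1 = 4.633×10^-14 J.
f = ΔE/h = 4.633×10^-14/6.626×10^-34 = 6.99×10^19 Hz.

f = 6.99×10^19 Hz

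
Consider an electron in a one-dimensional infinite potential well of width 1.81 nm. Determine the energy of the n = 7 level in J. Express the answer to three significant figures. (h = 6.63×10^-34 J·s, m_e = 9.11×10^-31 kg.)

E_7 = 9.02×10^-19 J

For an infinite well E_n = n²h²/(8m_eL²), so E_1 = h²/(8m_eL²) = (6.63×10^-34)²/(8·9.11×10^-31·(1.81×10^-9 m)²) = 1.841×10^-20 J.
Then E_7 = 7²·E_1 = 49·1.841×10^-20 J = 9.02×10^-19 J.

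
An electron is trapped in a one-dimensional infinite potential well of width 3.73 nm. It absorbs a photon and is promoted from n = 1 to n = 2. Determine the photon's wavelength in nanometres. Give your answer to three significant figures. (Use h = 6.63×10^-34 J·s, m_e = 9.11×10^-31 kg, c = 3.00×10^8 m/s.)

λ = 1.53×10^4 nm

E_1 = h²/(8m_eL²) = 4.335×10^-21 J, so ΔE = (2² − 1²)E_1 = 1.300×10^-20 J.
λ = hc/ΔE = (6.63×10^-34·3.00×10^8)/1.300×10^-20 = 1.53×10^-5 m = 1.53×10^4 nm.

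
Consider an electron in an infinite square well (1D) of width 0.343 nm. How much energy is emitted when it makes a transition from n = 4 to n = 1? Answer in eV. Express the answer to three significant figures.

E_1 = h²/(8m_eL²) = 5.121×10^-19 J.
|ΔE| = |4² − 1²|·E_1 = 15·5.121×10^-19 J = 7.681×10^-18 J = 47.9 eV.

|ΔE| = 47.9 eV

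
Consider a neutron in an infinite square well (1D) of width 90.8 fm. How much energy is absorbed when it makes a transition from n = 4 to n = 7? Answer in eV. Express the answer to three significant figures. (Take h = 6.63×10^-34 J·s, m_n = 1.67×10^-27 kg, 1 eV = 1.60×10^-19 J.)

E_1 = h²/(8m_nL²) = 3.991×10^-15 J.
|ΔE| = |4² − 7²|·E_1 = 33·3.991×10^-15 J = 1.317×10^-13 J = 8.23×10^5 eV.

|ΔE| = 8.23×10^5 eV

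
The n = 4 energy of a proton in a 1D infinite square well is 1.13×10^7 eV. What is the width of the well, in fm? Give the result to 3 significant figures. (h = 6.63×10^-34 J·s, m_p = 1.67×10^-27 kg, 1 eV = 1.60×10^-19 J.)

From E_n = n²h²/(8m_pL²), L = n·h/√(8m_pE_n).
E_4 = 1.13×10^7 eV = 1.808×10^-12 J, so L = 4·6.63×10^-34/√(8·1.67×10^-27·1.808×10^-12) = 1.71×10^-14 m = 17.1 fm.

L = 17.1 fm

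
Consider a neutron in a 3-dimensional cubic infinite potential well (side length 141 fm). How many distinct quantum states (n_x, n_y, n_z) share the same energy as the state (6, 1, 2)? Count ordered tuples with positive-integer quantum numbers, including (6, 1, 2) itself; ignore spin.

The level has n_x² + n_y² + n_z² = 41. The ordered positive-integer solutions are (1, 2, 6), (1, 6, 2), (2, 1, 6), (2, 6, 1), (3, 4, 4), (4, 3, 4), (4, 4, 3), (6, 1, 2), (6, 2, 1).
That gives 9 states.

degeneracy = 9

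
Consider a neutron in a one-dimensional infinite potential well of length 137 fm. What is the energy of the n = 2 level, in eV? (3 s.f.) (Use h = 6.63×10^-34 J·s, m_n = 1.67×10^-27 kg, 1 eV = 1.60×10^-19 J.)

For an infinite well E_n = n²h²/(8m_nL²), so E_1 = h²/(8m_nL²) = (6.63×10^-34)²/(8·1.67×10^-27·(1.37×10^-13 m)²) = 1.753×10^-15 J.
Then E_2 = 2²·E_1 = 4·1.753×10^-15 J = 7.012×10^-15 J.
Converting, E_2 = 7.012×10^-15 J / (1.60×10^-19 J/eV) = 4.38×10^4 eV.

E_2 = 4.38×10^4 eV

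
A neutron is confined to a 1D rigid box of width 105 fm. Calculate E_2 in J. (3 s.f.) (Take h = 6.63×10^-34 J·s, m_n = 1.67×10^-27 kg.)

For an infinite well E_n = n²h²/(8m_nL²), so E_1 = h²/(8m_nL²) = (6.63×10^-34)²/(8·1.67×10^-27·(1.05×10^-13 m)²) = 2.984×10^-15 J.
Then E_2 = 2²·E_1 = 4·2.984×10^-15 J = 1.19×10^-14 J.

E_2 = 1.19×10^-14 J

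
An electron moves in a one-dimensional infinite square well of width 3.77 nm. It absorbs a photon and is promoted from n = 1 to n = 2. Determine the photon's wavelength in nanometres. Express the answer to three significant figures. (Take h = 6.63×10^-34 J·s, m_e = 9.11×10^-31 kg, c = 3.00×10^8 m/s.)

λ = 1.56×10^4 nm

E_1 = h²/(8m_eL²) = 4.244×10^-21 J, so ΔE = (2² − 1²)E_1 = 1.273×10^-20 J.
λ = hc/ΔE = (6.63×10^-34·3.00×10^8)/1.273×10^-20 = 1.56×10^-5 m = 1.56×10^4 nm.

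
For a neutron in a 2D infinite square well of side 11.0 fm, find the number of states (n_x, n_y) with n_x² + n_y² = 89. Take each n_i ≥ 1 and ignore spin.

The level has n_x² + n_y² = 89. The ordered positive-integer solutions are (5, 8), (8, 5).
That gives 2 states.

degeneracy = 2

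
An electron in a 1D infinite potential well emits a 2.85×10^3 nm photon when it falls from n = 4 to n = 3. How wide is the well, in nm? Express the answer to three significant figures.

The photon carries ΔE = hc/λ = 6.626×10^-34·2.998×10^8/2.85×10^-6 m = 6.970×10^-20 J.
Since ΔE = (4² − 3²)E_1, E_1 = 9.957×10^-21 J, and L = h/√(8m_eE_1) = 2.46×10^-9 m = 2.46 nm.

L = 2.46 nm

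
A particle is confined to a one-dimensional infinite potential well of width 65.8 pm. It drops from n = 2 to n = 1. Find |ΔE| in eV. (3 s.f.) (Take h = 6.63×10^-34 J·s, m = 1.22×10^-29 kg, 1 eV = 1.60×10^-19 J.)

E_1 = h²/(8mL²) = 1.040×10^-18 J.
|ΔE| = |2² − 1²|·E_1 = 3·1.040×10^-18 J = 3.120×10^-18 J = 19.5 eV.

|ΔE| = 19.5 eV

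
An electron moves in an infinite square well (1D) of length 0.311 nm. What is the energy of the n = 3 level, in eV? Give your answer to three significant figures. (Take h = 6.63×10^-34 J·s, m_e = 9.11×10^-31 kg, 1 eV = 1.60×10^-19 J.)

E_3 = 35.1 eV

For an infinite well E_n = n²h²/(8m_eL²), so E_1 = h²/(8m_eL²) = (6.63×10^-34)²/(8·9.11×10^-31·(3.11×10^-10 m)²) = 6.236×10^-19 J.
Then E_3 = 3²·E_1 = 9·6.236×10^-19 J = 5.612×10^-18 J.
Converting, E_3 = 5.612×10^-18 J / (1.60×10^-19 J/eV) = 35.1 eV.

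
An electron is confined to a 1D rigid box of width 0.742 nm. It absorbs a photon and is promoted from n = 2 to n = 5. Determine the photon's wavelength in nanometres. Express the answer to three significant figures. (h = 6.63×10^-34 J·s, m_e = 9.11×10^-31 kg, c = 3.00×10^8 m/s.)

E_1 = h²/(8m_eL²) = 1.095×10^-19 J, so ΔE = (5² − 2²)E_1 = 2.299×10^-18 J.
λ = hc/ΔE = (6.63×10^-34·3.00×10^8)/2.299×10^-18 = 8.65×10^-8 m = 86.5 nm.

λ = 86.5 nm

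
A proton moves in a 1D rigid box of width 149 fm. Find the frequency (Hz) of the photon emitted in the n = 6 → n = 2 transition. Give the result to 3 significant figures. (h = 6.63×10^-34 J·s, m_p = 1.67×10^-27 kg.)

f = 7.15×10^19 Hz

E_1 = h²/(8m_pL²) = 1.482×10^-15 J and ΔE = (6² − 2²)E_1 = 4.742×10^-14 J.
f = ΔE/h = 4.742×10^-14/6.63×10^-34 = 7.15×10^19 Hz.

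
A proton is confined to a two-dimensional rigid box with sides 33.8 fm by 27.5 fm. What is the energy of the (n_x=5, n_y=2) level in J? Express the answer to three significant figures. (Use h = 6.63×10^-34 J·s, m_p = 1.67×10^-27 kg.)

For a 2D rectangular well E = (h²/8m_p)·Σ n_i²/L_i² = (6.63×10^-34)²/(8·1.67×10^-27) · [5²/(33.8 fm)² + 2²/(27.5 fm)²].
Evaluating gives E = 8.94×10^-13 J.

E = 8.94×10^-13 J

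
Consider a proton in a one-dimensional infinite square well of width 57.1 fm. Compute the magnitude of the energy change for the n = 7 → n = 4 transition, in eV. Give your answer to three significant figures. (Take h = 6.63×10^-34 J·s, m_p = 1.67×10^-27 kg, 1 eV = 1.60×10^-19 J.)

E_1 = h²/(8m_pL²) = 1.009×10^-14 J.
|ΔE| = |7² − 4²|·E_1 = 33·1.009×10^-14 J = 3.330×10^-13 J = 2.08×10^6 eV.

|ΔE| = 2.08×10^6 eV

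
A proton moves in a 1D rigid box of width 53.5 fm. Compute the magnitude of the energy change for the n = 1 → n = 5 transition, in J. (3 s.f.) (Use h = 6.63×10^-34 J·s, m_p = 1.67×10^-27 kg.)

E_1 = h²/(8m_pL²) = 1.150×10^-14 J.
|ΔE| = |1² − 5²|·E_1 = 24·1.150×10^-14 J = 2.76×10^-13 J.

|ΔE| = 2.76×10^-13 J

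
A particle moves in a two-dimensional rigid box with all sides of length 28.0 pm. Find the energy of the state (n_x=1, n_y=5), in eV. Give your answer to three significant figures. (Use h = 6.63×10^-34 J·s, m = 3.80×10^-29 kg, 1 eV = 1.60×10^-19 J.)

E = 300 eV

For a 2D rectangular well E = (h²/8m)·Σ n_i²/L_i² = (6.63×10^-34)²/(8·3.80×10^-29) · [1²/(28.0 pm)² + 5²/(28.0 pm)²].
Evaluating gives E = 4.795×10^-17 J = 300 eV.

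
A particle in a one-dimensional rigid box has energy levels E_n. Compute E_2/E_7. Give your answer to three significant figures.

E_n ∝ n², so E_2/E_7 = 2²/7² = 4/49 = 0.0816.

0.0816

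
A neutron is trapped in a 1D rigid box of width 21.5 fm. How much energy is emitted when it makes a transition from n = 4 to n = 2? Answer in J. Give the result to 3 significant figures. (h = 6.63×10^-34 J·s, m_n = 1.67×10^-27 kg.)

E_1 = h²/(8m_nL²) = 7.118×10^-14 J.
|ΔE| = |4² − 2²|·E_1 = 12·7.118×10^-14 J = 8.54×10^-13 J.

|ΔE| = 8.54×10^-13 J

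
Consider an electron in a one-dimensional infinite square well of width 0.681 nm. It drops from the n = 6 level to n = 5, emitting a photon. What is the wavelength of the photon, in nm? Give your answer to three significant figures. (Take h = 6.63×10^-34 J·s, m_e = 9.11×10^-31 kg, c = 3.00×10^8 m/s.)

E_1 = h²/(8m_eL²) = 1.301×10^-19 J, so ΔE = (6² − 5²)E_1 = 1.431×10^-18 J.
λ = hc/ΔE = (6.63×10^-34·3.00×10^8)/1.431×10^-18 = 1.39×10^-7 m = 139 nm.

λ = 139 nm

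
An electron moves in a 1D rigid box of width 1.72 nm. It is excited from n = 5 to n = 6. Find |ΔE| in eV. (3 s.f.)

E_1 = h²/(8m_eL²) = 2.037×10^-20 J.
|ΔE| = |5² − 6²|·E_1 = 11·2.037×10^-20 J = 2.241×10^-19 J = 1.40 eV.

|ΔE| = 1.40 eV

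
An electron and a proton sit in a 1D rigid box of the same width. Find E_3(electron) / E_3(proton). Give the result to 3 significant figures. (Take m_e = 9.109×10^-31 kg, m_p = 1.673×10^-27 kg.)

1.84×10^3

E_n ∝ 1/m at fixed n and L, so the ratio is m_p/m_e = 1.673×10^-27/9.109×10^-31 = 1.84×10^3.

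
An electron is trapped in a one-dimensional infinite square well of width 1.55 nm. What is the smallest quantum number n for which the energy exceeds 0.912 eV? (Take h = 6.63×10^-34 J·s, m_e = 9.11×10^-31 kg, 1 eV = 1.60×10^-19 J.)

n = 3

E_1 = h²/(8m_eL²) = 2.510×10^-20 J = 0.1569 eV.
Need n² > 0.912/0.1569 = 5.813, i.e. n > 2.411.
The smallest integer satisfying this is n = 3.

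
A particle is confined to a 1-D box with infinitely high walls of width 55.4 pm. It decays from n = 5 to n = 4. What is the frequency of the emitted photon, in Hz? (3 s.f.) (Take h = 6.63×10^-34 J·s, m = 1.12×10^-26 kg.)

f = 2.17×10^13 Hz

E_1 = h²/(8mL²) = 1.598×10^-21 J and ΔE = (5² − 4²)E_1 = 1.438×10^-20 J.
f = ΔE/h = 1.438×10^-20/6.63×10^-34 = 2.17×10^13 Hz.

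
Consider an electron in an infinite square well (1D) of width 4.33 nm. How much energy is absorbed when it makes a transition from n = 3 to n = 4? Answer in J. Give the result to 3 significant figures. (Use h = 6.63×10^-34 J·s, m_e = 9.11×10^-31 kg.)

E_1 = h²/(8m_eL²) = 3.217×10^-21 J.
|ΔE| = |3² − 4²|·E_1 = 7·3.217×10^-21 J = 2.25×10^-20 J.

|ΔE| = 2.25×10^-20 J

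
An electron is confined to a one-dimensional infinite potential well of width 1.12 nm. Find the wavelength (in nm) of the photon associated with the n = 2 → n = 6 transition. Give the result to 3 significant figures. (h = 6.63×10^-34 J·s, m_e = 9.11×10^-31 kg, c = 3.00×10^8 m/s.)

E_1 = h²/(8m_eL²) = 4.808×10^-20 J, so ΔE = (6² − 2²)E_1 = 1.539×10^-18 J.
λ = hc/ΔE = (6.63×10^-34·3.00×10^8)/1.539×10^-18 = 1.29×10^-7 m = 129 nm.

λ = 129 nm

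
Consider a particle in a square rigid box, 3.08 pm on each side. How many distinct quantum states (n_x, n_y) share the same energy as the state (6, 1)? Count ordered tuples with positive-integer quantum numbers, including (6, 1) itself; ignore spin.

The level has n_x² + n_y² = 37. The ordered positive-integer solutions are (1, 6), (6, 1).
That gives 2 states.

degeneracy = 2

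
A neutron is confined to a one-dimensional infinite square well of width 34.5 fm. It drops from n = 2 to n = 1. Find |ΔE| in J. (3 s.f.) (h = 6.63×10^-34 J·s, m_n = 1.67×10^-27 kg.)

E_1 = h²/(8m_nL²) = 2.764×10^-14 J.
|ΔE| = |2² − 1²|·E_1 = 3·2.764×10^-14 J = 8.29×10^-14 J.

|ΔE| = 8.29×10^-14 J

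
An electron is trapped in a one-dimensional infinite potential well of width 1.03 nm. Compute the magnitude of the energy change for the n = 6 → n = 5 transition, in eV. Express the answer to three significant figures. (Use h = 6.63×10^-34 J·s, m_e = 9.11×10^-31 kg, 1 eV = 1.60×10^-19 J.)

E_1 = h²/(8m_eL²) = 5.685×10^-20 J.
|ΔE| = |6² − 5²|·E_1 = 11·5.685×10^-20 J = 6.254×10^-19 J = 3.91 eV.

|ΔE| = 3.91 eV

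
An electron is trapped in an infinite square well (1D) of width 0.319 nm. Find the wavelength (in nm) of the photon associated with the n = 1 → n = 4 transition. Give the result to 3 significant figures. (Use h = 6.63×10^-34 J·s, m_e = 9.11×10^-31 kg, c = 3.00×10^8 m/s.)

E_1 = h²/(8m_eL²) = 5.927×10^-19 J, so ΔE = (4² − 1²)E_1 = 8.891×10^-18 J.
λ = hc/ΔE = (6.63×10^-34·3.00×10^8)/8.891×10^-18 = 2.24×10^-8 m = 22.4 nm.

λ = 22.4 nm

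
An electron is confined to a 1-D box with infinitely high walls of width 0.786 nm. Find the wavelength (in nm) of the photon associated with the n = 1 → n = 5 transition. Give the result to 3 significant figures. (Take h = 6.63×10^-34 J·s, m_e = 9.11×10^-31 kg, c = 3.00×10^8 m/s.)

λ = 84.9 nm

E_1 = h²/(8m_eL²) = 9.763×10^-20 J, so ΔE = (5² − 1²)E_1 = 2.343×10^-18 J.
λ = hc/ΔE = (6.63×10^-34·3.00×10^8)/2.343×10^-18 = 8.49×10^-8 m = 84.9 nm.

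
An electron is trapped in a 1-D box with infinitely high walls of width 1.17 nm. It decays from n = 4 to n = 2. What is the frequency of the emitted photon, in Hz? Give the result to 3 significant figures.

f = 7.97×10^14 Hz

E_1 = h²/(8m_eL²) = 4.401×10^-20 J and ΔE = (4² − 2²)E_1 = 5.281×10^-19 J.
f = ΔE/h = 5.281×10^-19/6.626×10^-34 = 7.97×10^14 Hz.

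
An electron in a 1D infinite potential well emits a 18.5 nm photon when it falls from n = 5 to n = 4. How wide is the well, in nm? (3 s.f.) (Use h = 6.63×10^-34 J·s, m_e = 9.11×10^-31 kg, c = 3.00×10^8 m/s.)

L = 0.225 nm

The photon carries ΔE = hc/λ = 6.63×10^-34·3.00×10^8/1.85×10^-8 m = 1.075×10^-17 J.
Since ΔE = (5² − 4²)E_1, E_1 = 1.194×10^-18 J, and L = h/√(8m_eE_1) = 2.25×10^-10 m = 0.225 nm.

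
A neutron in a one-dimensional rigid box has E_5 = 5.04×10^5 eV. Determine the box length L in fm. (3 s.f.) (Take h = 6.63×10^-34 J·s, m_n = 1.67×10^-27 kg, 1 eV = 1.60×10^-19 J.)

L = 101 fm

From E_n = n²h²/(8m_nL²), L = n·h/√(8m_nE_n).
E_5 = 5.04×10^5 eV = 8.064×10^-14 J, so L = 5·6.63×10^-34/√(8·1.67×10^-27·8.064×10^-14) = 1.01×10^-13 m = 101 fm.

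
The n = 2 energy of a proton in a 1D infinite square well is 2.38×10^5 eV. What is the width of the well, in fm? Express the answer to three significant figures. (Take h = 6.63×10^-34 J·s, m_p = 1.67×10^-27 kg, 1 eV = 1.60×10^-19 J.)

L = 58.8 fm

From E_n = n²h²/(8m_pL²), L = n·h/√(8m_pE_n).
E_2 = 2.38×10^5 eV = 3.808×10^-14 J, so L = 2·6.63×10^-34/√(8·1.67×10^-27·3.808×10^-14) = 5.88×10^-14 m = 58.8 fm.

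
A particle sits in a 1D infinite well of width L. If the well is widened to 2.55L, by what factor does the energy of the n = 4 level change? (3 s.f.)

0.154

E_n ∝ 1/L², so the energy scales by 1/2.55² = 0.154.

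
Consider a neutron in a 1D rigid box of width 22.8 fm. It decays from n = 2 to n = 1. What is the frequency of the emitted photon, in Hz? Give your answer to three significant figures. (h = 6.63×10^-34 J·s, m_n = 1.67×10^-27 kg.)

E_1 = h²/(8m_nL²) = 6.329×10^-14 J and ΔE = (2² − 1²)E_1 = 1.899×10^-13 J.
f = ΔE/h = 1.899×10^-13/6.63×10^-34 = 2.86×10^20 Hz.

f = 2.86×10^20 Hz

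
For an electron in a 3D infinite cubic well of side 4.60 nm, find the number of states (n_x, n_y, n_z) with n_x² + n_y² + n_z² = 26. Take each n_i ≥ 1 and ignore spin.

degeneracy = 6

The level has n_x² + n_y² + n_z² = 26. The ordered positive-integer solutions are (1, 3, 4), (1, 4, 3), (3, 1, 4), (3, 4, 1), (4, 1, 3), (4, 3, 1).
That gives 6 states.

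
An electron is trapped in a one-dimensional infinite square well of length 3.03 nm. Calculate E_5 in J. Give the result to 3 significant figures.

E_5 = 1.64×10^-19 J

For an infinite well E_n = n²h²/(8m_eL²), so E_1 = h²/(8m_eL²) = (6.626×10^-34)²/(8·9.109×10^-31·(3.03×10^-9 m)²) = 6.562×10^-21 J.
Then E_5 = 5²·E_1 = 25·6.562×10^-21 J = 1.64×10^-19 J.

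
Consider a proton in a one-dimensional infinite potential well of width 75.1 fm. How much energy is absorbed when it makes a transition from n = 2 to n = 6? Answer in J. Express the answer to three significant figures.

E_1 = h²/(8m_pL²) = 5.816×10^-15 J.
|ΔE| = |2² − 6²|·E_1 = 32·5.816×10^-15 J = 1.86×10^-13 J.

|ΔE| = 1.86×10^-13 J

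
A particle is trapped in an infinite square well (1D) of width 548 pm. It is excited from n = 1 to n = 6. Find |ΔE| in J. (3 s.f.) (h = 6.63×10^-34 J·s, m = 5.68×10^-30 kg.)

E_1 = h²/(8mL²) = 3.221×10^-20 J.
|ΔE| = |1² − 6²|·E_1 = 35·3.221×10^-20 J = 1.13×10^-18 J.

|ΔE| = 1.13×10^-18 J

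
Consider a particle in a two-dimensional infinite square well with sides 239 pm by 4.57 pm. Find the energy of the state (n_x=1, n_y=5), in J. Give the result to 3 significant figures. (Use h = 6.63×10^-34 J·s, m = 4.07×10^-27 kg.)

E = 1.62×10^-17 J

For a 2D rectangular well E = (h²/8m)·Σ n_i²/L_i² = (6.63×10^-34)²/(8·4.07×10^-27) · [1²/(239 pm)² + 5²/(4.57 pm)²].
Evaluating gives E = 1.62×10^-17 J.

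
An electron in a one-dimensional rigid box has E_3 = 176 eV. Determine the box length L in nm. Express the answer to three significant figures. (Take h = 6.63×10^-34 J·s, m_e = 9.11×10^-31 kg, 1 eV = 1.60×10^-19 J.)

From E_n = n²h²/(8m_eL²), L = n·h/√(8m_eE_n).
E_3 = 176 eV = 2.816×10^-17 J, so L = 3·6.63×10^-34/√(8·9.11×10^-31·2.816×10^-17) = 1.39×10^-10 m = 0.139 nm.

L = 0.139 nm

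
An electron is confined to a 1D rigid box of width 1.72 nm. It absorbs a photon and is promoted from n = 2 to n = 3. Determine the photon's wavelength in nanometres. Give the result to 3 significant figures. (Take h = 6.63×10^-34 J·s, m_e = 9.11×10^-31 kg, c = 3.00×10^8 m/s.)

λ = 1.95×10^3 nm

E_1 = h²/(8m_eL²) = 2.039×10^-20 J, so ΔE = (3² − 2²)E_1 = 1.020×10^-19 J.
λ = hc/ΔE = (6.63×10^-34·3.00×10^8)/1.020×10^-19 = 1.95×10^-6 m = 1.95×10^3 nm.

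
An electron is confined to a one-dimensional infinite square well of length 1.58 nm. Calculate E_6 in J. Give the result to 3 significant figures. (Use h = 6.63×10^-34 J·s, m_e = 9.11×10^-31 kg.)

For an infinite well E_n = n²h²/(8m_eL²), so E_1 = h²/(8m_eL²) = (6.63×10^-34)²/(8·9.11×10^-31·(1.58×10^-9 m)²) = 2.416×10^-20 J.
Then E_6 = 6²·E_1 = 36·2.416×10^-20 J = 8.70×10^-19 J.

E_6 = 8.70×10^-19 J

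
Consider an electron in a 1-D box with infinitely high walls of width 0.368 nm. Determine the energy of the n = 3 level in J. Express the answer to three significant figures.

For an infinite well E_n = n²h²/(8m_eL²), so E_1 = h²/(8m_eL²) = (6.626×10^-34)²/(8·9.109×10^-31·(3.68×10^-10 m)²) = 4.449×10^-19 J.
Then E_3 = 3²·E_1 = 9·4.449×10^-19 J = 4.00×10^-18 J.

E_3 = 4.00×10^-18 J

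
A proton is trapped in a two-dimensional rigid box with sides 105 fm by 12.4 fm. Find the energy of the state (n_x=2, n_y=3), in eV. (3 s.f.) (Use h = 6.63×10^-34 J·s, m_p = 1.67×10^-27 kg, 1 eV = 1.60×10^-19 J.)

For a 2D rectangular well E = (h²/8m_p)·Σ n_i²/L_i² = (6.63×10^-34)²/(8·1.67×10^-27) · [2²/(105 fm)² + 3²/(12.4 fm)²].
Evaluating gives E = 1.938×10^-12 J = 1.21×10^7 eV.

E = 1.21×10^7 eV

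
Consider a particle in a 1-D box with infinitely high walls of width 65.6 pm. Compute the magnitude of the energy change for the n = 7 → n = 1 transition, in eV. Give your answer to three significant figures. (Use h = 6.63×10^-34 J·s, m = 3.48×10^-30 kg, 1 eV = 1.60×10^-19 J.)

|ΔE| = 1.10×10^3 eV

E_1 = h²/(8mL²) = 3.669×10^-18 J.
|ΔE| = |7² − 1²|·E_1 = 48·3.669×10^-18 J = 1.761×10^-16 J = 1.10×10^3 eV.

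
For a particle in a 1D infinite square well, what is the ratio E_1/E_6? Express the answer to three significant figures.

E_n ∝ n², so E_1/E_6 = 1²/6² = 1/36 = 0.0278.

0.0278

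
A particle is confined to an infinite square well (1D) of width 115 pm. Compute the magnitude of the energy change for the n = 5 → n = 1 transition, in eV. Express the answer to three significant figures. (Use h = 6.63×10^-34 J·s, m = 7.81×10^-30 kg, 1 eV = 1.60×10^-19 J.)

|ΔE| = 79.8 eV

E_1 = h²/(8mL²) = 5.320×10^-19 J.
|ΔE| = |5² − 1²|·E_1 = 24·5.320×10^-19 J = 1.277×10^-17 J = 79.8 eV.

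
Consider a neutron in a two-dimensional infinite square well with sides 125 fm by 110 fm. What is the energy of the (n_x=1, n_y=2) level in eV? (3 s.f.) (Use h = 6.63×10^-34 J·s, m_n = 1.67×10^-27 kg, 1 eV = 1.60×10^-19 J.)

E = 8.11×10^4 eV

For a 2D rectangular well E = (h²/8m_n)·Σ n_i²/L_i² = (6.63×10^-34)²/(8·1.67×10^-27) · [1²/(125 fm)² + 2²/(110 fm)²].
Evaluating gives E = 1.298×10^-14 J = 8.11×10^4 eV.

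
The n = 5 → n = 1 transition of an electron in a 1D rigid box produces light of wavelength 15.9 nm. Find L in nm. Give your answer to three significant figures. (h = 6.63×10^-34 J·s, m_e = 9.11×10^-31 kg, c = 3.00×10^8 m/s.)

The photon carries ΔE = hc/λ = 6.63×10^-34·3.00×10^8/1.59×10^-8 m = 1.251×10^-17 J.
Since ΔE = (5² − 1²)E_1, E_1 = 5.213×10^-19 J, and L = h/√(8m_eE_1) = 3.40×10^-10 m = 0.340 nm.

L = 0.340 nm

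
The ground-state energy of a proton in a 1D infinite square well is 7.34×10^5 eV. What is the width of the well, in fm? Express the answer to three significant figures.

From E_n = n²h²/(8m_pL²), L = n·h/√(8m_pE_n).
E_1 = 7.34×10^5 eV = 1.176×10^-13 J, so L = 1·6.626×10^-34/√(8·1.673×10^-27·1.176×10^-13) = 1.67×10^-14 m = 16.7 fm.

L = 16.7 fm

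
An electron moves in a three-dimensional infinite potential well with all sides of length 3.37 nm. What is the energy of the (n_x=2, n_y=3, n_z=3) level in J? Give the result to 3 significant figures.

For a 3D rectangular well E = (h²/8m_e)·Σ n_i²/L_i² = (6.626×10^-34)²/(8·9.109×10^-31) · [2²/(3.37 nm)² + 3²/(3.37 nm)² + 3²/(3.37 nm)²].
Evaluating gives E = 1.17×10^-19 J.

E = 1.17×10^-19 J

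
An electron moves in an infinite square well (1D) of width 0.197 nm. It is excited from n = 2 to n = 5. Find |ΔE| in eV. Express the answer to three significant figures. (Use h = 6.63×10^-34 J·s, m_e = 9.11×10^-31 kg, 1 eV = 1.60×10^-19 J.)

|ΔE| = 204 eV

E_1 = h²/(8m_eL²) = 1.554×10^-18 J.
|ΔE| = |2² − 5²|·E_1 = 21·1.554×10^-18 J = 3.263×10^-17 J = 204 eV.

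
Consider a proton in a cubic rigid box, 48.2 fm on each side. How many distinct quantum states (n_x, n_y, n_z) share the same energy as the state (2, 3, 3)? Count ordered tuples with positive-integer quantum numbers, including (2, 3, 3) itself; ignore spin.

degeneracy = 3

The level has n_x² + n_y² + n_z² = 22. The ordered positive-integer solutions are (2, 3, 3), (3, 2, 3), (3, 3, 2).
That gives 3 states.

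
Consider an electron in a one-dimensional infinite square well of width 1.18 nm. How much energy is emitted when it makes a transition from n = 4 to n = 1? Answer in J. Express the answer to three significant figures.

E_1 = h²/(8m_eL²) = 4.327×10^-20 J.
|ΔE| = |4² − 1²|·E_1 = 15·4.327×10^-20 J = 6.49×10^-19 J.

|ΔE| = 6.49×10^-19 J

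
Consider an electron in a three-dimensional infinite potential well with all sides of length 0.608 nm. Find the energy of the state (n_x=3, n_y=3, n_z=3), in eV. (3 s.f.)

E = 27.5 eV

For a 3D rectangular well E = (h²/8m_e)·Σ n_i²/L_i² = (6.626×10^-34)²/(8·9.109×10^-31) · [3²/(0.608 nm)² + 3²/(0.608 nm)² + 3²/(0.608 nm)²].
Evaluating gives E = 4.400×10^-18 J = 27.5 eV.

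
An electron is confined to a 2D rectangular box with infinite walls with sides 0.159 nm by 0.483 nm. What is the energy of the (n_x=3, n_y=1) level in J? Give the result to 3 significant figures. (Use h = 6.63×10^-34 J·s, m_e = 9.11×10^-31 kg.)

E = 2.17×10^-17 J

For a 2D rectangular well E = (h²/8m_e)·Σ n_i²/L_i² = (6.63×10^-34)²/(8·9.11×10^-31) · [3²/(0.159 nm)² + 1²/(0.483 nm)²].
Evaluating gives E = 2.17×10^-17 J.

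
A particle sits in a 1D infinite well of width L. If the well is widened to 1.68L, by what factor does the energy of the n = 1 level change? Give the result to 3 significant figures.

E_n ∝ 1/L², so the energy scales by 1/1.68² = 0.354.

0.354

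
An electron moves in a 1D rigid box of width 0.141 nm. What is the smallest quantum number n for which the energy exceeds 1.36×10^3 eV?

n = 9

E_1 = h²/(8m_eL²) = 3.030×10^-18 J = 18.91 eV.
Need n² > 1.36×10^3/18.91 = 71.92, i.e. n > 8.481.
The smallest integer satisfying this is n = 9.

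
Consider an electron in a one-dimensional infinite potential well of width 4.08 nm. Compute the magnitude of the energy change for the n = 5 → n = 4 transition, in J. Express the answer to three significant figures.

E_1 = h²/(8m_eL²) = 3.619×10^-21 J.
|ΔE| = |5² − 4²|·E_1 = 9·3.619×10^-21 J = 3.26×10^-20 J.

|ΔE| = 3.26×10^-20 J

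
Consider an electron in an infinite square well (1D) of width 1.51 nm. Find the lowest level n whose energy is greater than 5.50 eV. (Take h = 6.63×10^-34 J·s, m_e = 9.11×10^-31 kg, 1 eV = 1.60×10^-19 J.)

n = 6

E_1 = h²/(8m_eL²) = 2.645×10^-20 J = 0.1653 eV.
Need n² > 5.50/0.1653 = 33.27, i.e. n > 5.768.
The smallest integer satisfying this is n = 6.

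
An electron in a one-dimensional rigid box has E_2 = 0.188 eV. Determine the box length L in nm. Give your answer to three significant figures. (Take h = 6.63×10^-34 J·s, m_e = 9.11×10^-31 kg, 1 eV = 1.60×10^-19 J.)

L = 2.83 nm

From E_n = n²h²/(8m_eL²), L = n·h/√(8m_eE_n).
E_2 = 0.188 eV = 3.008×10^-20 J, so L = 2·6.63×10^-34/√(8·9.11×10^-31·3.008×10^-20) = 2.83×10^-9 m = 2.83 nm.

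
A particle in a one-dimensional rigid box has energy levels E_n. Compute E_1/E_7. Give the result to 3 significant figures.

E_n ∝ n², so E_1/E_7 = 1²/7² = 1/49 = 0.0204.

0.0204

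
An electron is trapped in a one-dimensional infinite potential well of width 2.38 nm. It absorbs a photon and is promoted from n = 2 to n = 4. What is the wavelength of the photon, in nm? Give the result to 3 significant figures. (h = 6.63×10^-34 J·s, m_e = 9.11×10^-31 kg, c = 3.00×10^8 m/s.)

λ = 1.56×10^3 nm

E_1 = h²/(8m_eL²) = 1.065×10^-20 J, so ΔE = (4² − 2²)E_1 = 1.278×10^-19 J.
λ = hc/ΔE = (6.63×10^-34·3.00×10^8)/1.278×10^-19 = 1.56×10^-6 m = 1.56×10^3 nm.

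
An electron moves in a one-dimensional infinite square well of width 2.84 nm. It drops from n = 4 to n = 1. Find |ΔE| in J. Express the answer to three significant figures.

E_1 = h²/(8m_eL²) = 7.470×10^-21 J.
|ΔE| = |4² − 1²|·E_1 = 15·7.470×10^-21 J = 1.12×10^-19 J.

|ΔE| = 1.12×10^-19 J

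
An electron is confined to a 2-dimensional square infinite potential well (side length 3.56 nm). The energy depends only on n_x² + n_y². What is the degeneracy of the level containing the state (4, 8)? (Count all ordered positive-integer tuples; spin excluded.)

The level has n_x² + n_y² = 80. The ordered positive-integer solutions are (4, 8), (8, 4).
That gives 2 states.

degeneracy = 2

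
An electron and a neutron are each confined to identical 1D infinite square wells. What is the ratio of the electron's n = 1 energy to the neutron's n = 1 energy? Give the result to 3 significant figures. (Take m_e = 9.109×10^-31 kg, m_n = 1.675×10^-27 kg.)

1.84×10^3

E_n ∝ 1/m at fixed n and L, so the ratio is m_n/m_e = 1.675×10^-27/9.109×10^-31 = 1.84×10^3.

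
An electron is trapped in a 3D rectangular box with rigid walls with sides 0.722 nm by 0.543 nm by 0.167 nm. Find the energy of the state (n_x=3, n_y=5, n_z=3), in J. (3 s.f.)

For a 3D rectangular well E = (h²/8m_e)·Σ n_i²/L_i² = (6.626×10^-34)²/(8·9.109×10^-31) · [3²/(0.722 nm)² + 5²/(0.543 nm)² + 3²/(0.167 nm)²].
Evaluating gives E = 2.56×10^-17 J.

E = 2.56×10^-17 J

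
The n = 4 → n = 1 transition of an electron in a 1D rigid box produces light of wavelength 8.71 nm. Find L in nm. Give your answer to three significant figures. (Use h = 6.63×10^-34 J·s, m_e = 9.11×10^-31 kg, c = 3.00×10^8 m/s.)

L = 0.199 nm

The photon carries ΔE = hc/λ = 6.63×10^-34·3.00×10^8/8.71×10^-9 m = 2.284×10^-17 J.
Since ΔE = (4² − 1²)E_1, E_1 = 1.523×10^-18 J, and L = h/√(8m_eE_1) = 1.99×10^-10 m = 0.199 nm.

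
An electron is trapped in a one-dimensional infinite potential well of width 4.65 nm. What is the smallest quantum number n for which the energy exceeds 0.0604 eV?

n = 2

E_1 = h²/(8m_eL²) = 2.786×10^-21 J = 0.01739 eV.
Need n² > 0.0604/0.01739 = 3.473, i.e. n > 1.864.
The smallest integer satisfying this is n = 2.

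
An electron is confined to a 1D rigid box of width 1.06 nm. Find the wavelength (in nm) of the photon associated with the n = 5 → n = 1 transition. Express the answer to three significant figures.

E_1 = h²/(8m_eL²) = 5.362×10^-20 J, so ΔE = (5² − 1²)E_1 = 1.287×10^-18 J.
λ = hc/ΔE = (6.626×10^-34·2.998×10^8)/1.287×10^-18 = 1.54×10^-7 m = 154 nm.

λ = 154 nm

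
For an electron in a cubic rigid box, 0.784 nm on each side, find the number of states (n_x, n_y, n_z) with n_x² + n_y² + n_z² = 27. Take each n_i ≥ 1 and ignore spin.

degeneracy = 4

The level has n_x² + n_y² + n_z² = 27. The ordered positive-integer solutions are (1, 1, 5), (1, 5, 1), (3, 3, 3), (5, 1, 1).
That gives 4 states.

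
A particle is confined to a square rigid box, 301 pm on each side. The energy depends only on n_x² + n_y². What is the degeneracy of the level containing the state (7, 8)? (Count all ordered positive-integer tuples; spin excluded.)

The level has n_x² + n_y² = 113. The ordered positive-integer solutions are (7, 8), (8, 7).
That gives 2 states.

degeneracy = 2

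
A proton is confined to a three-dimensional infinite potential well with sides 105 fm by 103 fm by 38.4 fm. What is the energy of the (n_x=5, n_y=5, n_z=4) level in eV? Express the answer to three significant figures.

For a 3D rectangular well E = (h²/8m_p)·Σ n_i²/L_i² = (6.626×10^-34)²/(8·1.673×10^-27) · [5²/(105 fm)² + 5²/(103 fm)² + 4²/(38.4 fm)²].
Evaluating gives E = 5.076×10^-13 J = 3.17×10^6 eV.

E = 3.17×10^6 eV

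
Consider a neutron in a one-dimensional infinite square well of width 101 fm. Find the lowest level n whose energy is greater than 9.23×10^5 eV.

n = 7

E_1 = h²/(8m_nL²) = 3.212×10^-15 J = 2.005×10^4 eV.
Need n² > 9.23×10^5/2.005×10^4 = 46.03, i.e. n > 6.785.
The smallest integer satisfying this is n = 7.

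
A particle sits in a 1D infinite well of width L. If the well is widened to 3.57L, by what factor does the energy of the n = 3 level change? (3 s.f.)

0.0785

E_n ∝ 1/L², so the energy scales by 1/3.57² = 0.0785.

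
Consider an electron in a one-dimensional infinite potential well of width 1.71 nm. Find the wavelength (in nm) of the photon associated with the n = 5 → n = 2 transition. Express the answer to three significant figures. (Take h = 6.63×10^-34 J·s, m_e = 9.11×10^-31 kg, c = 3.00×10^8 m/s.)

λ = 459 nm

E_1 = h²/(8m_eL²) = 2.063×10^-20 J, so ΔE = (5² − 2²)E_1 = 4.332×10^-19 J.
λ = hc/ΔE = (6.63×10^-34·3.00×10^8)/4.332×10^-19 = 4.59×10^-7 m = 459 nm.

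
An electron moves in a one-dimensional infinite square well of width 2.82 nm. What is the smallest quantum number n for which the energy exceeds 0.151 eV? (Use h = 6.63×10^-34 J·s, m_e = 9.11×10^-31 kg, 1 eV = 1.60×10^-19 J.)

E_1 = h²/(8m_eL²) = 7.584×10^-21 J = 0.04740 eV.
Need n² > 0.151/0.04740 = 3.186, i.e. n > 1.785.
The smallest integer satisfying this is n = 2.

n = 2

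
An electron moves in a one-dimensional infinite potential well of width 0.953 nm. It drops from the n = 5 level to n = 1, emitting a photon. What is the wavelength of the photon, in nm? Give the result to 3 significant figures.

λ = 125 nm

E_1 = h²/(8m_eL²) = 6.634×10^-20 J, so ΔE = (5² − 1²)E_1 = 1.592×10^-18 J.
λ = hc/ΔE = (6.626×10^-34·2.998×10^8)/1.592×10^-18 = 1.25×10^-7 m = 125 nm.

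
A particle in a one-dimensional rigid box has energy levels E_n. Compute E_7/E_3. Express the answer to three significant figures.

E_n ∝ n², so E_7/E_3 = 7²/3² = 49/9 = 5.44.

5.44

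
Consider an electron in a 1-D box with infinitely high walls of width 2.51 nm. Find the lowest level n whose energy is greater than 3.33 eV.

E_1 = h²/(8m_eL²) = 9.563×10^-21 J = 0.05969 eV.
Need n² > 3.33/0.05969 = 55.79, i.e. n > 7.469.
The smallest integer satisfying this is n = 8.

n = 8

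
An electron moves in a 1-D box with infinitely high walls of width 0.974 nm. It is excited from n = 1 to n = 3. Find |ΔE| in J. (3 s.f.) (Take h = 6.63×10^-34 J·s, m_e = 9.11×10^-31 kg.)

|ΔE| = 5.09×10^-19 J

E_1 = h²/(8m_eL²) = 6.358×10^-20 J.
|ΔE| = |1² − 3²|·E_1 = 8·6.358×10^-20 J = 5.09×10^-19 J.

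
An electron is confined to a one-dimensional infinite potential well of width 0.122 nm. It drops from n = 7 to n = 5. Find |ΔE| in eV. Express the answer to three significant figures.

E_1 = h²/(8m_eL²) = 4.048×10^-18 J.
|ΔE| = |7² − 5²|·E_1 = 24·4.048×10^-18 J = 9.715×10^-17 J = 606 eV.

|ΔE| = 606 eV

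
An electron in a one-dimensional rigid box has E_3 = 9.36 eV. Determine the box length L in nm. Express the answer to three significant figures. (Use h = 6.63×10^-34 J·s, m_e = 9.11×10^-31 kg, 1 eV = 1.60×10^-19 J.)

From E_n = n²h²/(8m_eL²), L = n·h/√(8m_eE_n).
E_3 = 9.36 eV = 1.498×10^-18 J, so L = 3·6.63×10^-34/√(8·9.11×10^-31·1.498×10^-18) = 6.02×10^-10 m = 0.602 nm.

L = 0.602 nm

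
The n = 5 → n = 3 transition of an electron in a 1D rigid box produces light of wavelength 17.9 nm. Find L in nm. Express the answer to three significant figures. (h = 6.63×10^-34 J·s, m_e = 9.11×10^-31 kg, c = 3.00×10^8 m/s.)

L = 0.295 nm

The photon carries ΔE = hc/λ = 6.63×10^-34·3.00×10^8/1.79×10^-8 m = 1.111×10^-17 J.
Since ΔE = (5² − 3²)E_1, E_1 = 6.944×10^-19 J, and L = h/√(8m_eE_1) = 2.95×10^-10 m = 0.295 nm.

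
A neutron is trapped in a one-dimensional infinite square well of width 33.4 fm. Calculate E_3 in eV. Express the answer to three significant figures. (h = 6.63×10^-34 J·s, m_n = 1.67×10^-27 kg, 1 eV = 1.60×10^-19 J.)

E_3 = 1.66×10^6 eV

For an infinite well E_n = n²h²/(8m_nL²), so E_1 = h²/(8m_nL²) = (6.63×10^-34)²/(8·1.67×10^-27·(3.34×10^-14 m)²) = 2.949×10^-14 J.
Then E_3 = 3²·E_1 = 9·2.949×10^-14 J = 2.654×10^-13 J.
Converting, E_3 = 2.654×10^-13 J / (1.60×10^-19 J/eV) = 1.66×10^6 eV.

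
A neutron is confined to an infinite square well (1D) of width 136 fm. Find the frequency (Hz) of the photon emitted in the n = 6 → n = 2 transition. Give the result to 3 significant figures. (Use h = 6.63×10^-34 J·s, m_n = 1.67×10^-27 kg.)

E_1 = h²/(8m_nL²) = 1.779×10^-15 J and ΔE = (6² − 2²)E_1 = 5.693×10^-14 J.
f = ΔE/h = 5.693×10^-14/6.63×10^-34 = 8.59×10^19 Hz.

f = 8.59×10^19 Hz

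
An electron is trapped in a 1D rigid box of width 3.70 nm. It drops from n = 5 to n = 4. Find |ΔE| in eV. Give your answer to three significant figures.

|ΔE| = 0.247 eV

E_1 = h²/(8m_eL²) = 4.401×10^-21 J.
|ΔE| = |5² − 4²|·E_1 = 9·4.401×10^-21 J = 3.961×10^-20 J = 0.247 eV.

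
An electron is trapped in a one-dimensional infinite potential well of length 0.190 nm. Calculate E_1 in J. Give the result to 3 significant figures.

For an infinite well E_n = n²h²/(8m_eL²), so E_1 = h²/(8m_eL²) = (6.626×10^-34)²/(8·9.109×10^-31·(1.90×10^-10 m)²) = 1.669×10^-18 J.

E_1 = 1.67×10^-18 J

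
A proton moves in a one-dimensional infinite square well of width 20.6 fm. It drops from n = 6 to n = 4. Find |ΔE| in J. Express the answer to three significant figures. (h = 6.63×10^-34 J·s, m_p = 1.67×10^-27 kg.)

E_1 = h²/(8m_pL²) = 7.753×10^-14 J.
|ΔE| = |6² − 4²|·E_1 = 20·7.753×10^-14 J = 1.55×10^-12 J.

|ΔE| = 1.55×10^-12 J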